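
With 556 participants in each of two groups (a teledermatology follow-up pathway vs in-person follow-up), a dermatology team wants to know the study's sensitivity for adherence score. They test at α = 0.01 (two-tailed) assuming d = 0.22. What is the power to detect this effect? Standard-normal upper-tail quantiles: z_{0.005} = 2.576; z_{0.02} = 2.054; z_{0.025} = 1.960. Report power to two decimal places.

power ≈ 0.86

For two equal groups, power = Φ(d·√(n/2) − z_{α/2}).
d·√(n/2) = 0.22 × √(556/2) = 0.22 × 16.673 = 3.668.
z_β = 3.668 − 2.576 = 1.092.
Power = Φ(1.092) = 0.863.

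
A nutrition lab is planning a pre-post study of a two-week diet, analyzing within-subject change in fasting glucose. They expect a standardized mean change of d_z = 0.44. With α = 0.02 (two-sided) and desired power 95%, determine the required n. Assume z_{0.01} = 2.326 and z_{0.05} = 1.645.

n = 82 pairs

For a paired (one-sample on differences) test: n = ((z_{α/2} + z_β) / d)².
z_{α/2} + z_β = 2.326 + 1.645 = 3.971.
n = (3.971 / 0.44)² = 9.025² = 81.45.
Round up.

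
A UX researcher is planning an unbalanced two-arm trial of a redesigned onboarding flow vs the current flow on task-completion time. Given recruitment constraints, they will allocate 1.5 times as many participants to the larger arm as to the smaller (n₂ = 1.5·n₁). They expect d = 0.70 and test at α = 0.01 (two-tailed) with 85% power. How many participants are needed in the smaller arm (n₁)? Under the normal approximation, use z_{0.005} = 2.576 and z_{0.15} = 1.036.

n₁ = 45

With allocation ratio k = n₂/n₁ = 1.5, Var(x̄₁−x̄₂) = σ²(1/n₁ + 1/(k·n₁)) = σ²·(k+1)/(k·n₁).
So n₁ = (1 + 1/k)·((z_{α/2} + z_β)/d)² = 1.667 × (3.612/0.70)².
n₁ = 1.667 × 26.63 = 44.4.
Round up: n₁ = 45, giving n₂ = ⌈1.5 × 45⌉ = ⌈67.5⌉ = 68.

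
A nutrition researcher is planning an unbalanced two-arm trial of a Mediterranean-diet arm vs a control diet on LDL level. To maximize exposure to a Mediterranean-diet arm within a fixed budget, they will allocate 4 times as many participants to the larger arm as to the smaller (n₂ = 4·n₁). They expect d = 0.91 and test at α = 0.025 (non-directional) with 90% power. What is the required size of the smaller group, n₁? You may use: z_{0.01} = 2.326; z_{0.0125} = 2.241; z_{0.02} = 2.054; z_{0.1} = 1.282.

With allocation ratio k = n₂/n₁ = 4, Var(x̄₁−x̄₂) = σ²(1/n₁ + 1/(k·n₁)) = σ²·(k+1)/(k·n₁).
So n₁ = (1 + 1/k)·((z_{α/2} + z_β)/d)² = 1.250 × (3.523/0.91)².
n₁ = 1.250 × 14.99 = 18.7.
Round up: n₁ = 19, giving n₂ = 4 × 19 = 76.

n₁ = 19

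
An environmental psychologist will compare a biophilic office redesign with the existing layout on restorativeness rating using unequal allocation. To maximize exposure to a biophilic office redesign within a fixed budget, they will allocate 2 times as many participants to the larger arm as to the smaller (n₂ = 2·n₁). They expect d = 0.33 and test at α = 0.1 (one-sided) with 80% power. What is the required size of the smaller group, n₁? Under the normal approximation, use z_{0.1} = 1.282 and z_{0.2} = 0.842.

n₁ = 63

With allocation ratio k = n₂/n₁ = 2, Var(x̄₁−x̄₂) = σ²(1/n₁ + 1/(k·n₁)) = σ²·(k+1)/(k·n₁).
So n₁ = (1 + 1/k)·((z_{α} + z_β)/d)² = 1.500 × (2.124/0.33)².
n₁ = 1.500 × 41.43 = 62.1.
Round up: n₁ = 63, giving n₂ = 2 × 63 = 126.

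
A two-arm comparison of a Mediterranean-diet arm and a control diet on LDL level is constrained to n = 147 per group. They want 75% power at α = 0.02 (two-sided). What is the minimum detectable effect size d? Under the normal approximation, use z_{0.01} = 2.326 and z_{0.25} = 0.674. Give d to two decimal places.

d_min ≈ 0.35

For two independent groups of n = 147 each: d_min = (z_{α/2} + z_β)·√(2/n).
z-sum = 2.326 + 0.674 = 3.000.
d_min = 3.000 × √(2/147) = 3.000 × 0.1166 = 0.350.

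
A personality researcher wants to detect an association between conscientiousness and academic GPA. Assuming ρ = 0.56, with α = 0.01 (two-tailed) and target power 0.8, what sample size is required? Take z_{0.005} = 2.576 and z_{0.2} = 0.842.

Fisher's z: C = ½·ln((1+r)/(1−r)) = ½·ln(3.5455) = 0.6328.
n = ((z_{α/2} + z_β)/C)² + 3.
(2.576 + 0.842) / 0.6328 = 3.418 / 0.6328 = 5.401.
n = 5.401² + 3 = 29.18 + 3 = 32.2.
Round up.

n = 33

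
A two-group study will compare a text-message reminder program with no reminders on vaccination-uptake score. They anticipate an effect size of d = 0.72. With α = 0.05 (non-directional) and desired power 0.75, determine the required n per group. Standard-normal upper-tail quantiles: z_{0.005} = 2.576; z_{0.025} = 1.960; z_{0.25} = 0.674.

For two independent groups with equal n: n = 2·((z_{α/2} + z_β) / d)².
z_{α/2} + z_β = 1.960 + 0.674 = 2.634.
n = 2 × (2.634 / 0.72)² = 2 × 3.658² = 2 × 13.38 = 26.8.
Round up to the next whole participant.

n = 27 per group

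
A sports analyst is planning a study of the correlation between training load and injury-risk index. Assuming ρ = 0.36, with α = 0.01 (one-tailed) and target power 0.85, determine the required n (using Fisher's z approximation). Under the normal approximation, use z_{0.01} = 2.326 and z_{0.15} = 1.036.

Fisher's z: C = ½·ln((1+r)/(1−r)) = ½·ln(2.1250) = 0.3769.
n = ((z_{α} + z_β)/C)² + 3.
(2.326 + 1.036) / 0.3769 = 3.362 / 0.3769 = 8.920.
n = 8.920² + 3 = 79.57 + 3 = 82.6.
Round up.

n = 83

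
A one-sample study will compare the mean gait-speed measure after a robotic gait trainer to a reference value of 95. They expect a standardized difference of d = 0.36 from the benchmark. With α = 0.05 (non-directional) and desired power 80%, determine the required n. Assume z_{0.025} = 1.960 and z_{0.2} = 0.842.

n = 61

For a one-sample test: n = ((z_{α/2} + z_β) / d)².
z_{α/2} + z_β = 1.960 + 0.842 = 2.802.
n = (2.802 / 0.36)² = 7.783² = 60.58.
Round up.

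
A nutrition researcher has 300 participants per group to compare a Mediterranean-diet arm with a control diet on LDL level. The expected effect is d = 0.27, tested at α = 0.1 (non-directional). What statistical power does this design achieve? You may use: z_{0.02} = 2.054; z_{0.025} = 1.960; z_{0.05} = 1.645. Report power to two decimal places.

For two equal groups, power = Φ(d·√(n/2) − z_{α/2}).
d·√(n/2) = 0.27 × √(300/2) = 0.27 × 12.247 = 3.307.
z_β = 3.307 − 1.645 = 1.662.
Power = Φ(1.662) = 0.952.

power ≈ 0.95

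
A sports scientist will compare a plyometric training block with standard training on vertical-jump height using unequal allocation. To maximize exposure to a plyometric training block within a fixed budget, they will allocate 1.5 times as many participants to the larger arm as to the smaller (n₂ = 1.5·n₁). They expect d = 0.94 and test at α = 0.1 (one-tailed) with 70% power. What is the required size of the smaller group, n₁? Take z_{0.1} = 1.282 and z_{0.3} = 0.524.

n₁ = 7

With allocation ratio k = n₂/n₁ = 1.5, Var(x̄₁−x̄₂) = σ²(1/n₁ + 1/(k·n₁)) = σ²·(k+1)/(k·n₁).
So n₁ = (1 + 1/k)·((z_{α} + z_β)/d)² = 1.667 × (1.806/0.94)².
n₁ = 1.667 × 3.69 = 6.2.
Round up: n₁ = 7, giving n₂ = ⌈1.5 × 7⌉ = ⌈10.5⌉ = 11.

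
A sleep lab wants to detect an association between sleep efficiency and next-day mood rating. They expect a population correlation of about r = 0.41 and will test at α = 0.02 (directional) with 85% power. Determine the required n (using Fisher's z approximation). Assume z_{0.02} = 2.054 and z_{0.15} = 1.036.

n = 54

Fisher's z: C = ½·ln((1+r)/(1−r)) = ½·ln(2.3898) = 0.4356.
n = ((z_{α} + z_β)/C)² + 3.
(2.054 + 1.036) / 0.4356 = 3.090 / 0.4356 = 7.094.
n = 7.094² + 3 = 50.32 + 3 = 53.3.
Round up.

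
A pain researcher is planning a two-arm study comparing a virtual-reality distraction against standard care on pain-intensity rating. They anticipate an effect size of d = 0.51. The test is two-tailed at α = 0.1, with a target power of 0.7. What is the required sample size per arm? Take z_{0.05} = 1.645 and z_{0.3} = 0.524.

n = 37 per group

For two independent groups with equal n: n = 2·((z_{α/2} + z_β) / d)².
z_{α/2} + z_β = 1.645 + 0.524 = 2.169.
n = 2 × (2.169 / 0.51)² = 2 × 4.253² = 2 × 18.09 = 36.2.
Round up to the next whole participant.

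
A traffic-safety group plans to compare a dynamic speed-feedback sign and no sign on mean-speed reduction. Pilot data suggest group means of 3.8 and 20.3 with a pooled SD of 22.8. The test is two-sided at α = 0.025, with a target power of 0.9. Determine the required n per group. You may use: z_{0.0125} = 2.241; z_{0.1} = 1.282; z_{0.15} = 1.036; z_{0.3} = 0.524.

Cohen's d = |M₁ − M₂| / SD_pooled = |3.8 − 20.3| / 22.8 = 16.5 / 22.8 = 0.724.
For two independent groups with equal n: n = 2·((z_{α/2} + z_β) / d)².
z_{α/2} + z_β = 2.241 + 1.282 = 3.523.
n = 2 × (3.523 / 0.724)² = 2 × 4.866² = 2 × 23.68 = 47.4.
Round up to the next whole participant.

n = 48 per group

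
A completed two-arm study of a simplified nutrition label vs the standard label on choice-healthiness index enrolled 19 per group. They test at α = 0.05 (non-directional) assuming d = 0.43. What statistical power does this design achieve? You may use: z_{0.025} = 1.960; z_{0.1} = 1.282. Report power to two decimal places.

For two equal groups, power = Φ(d·√(n/2) − z_{α/2}).
d·√(n/2) = 0.43 × √(19/2) = 0.43 × 3.082 = 1.325.
z_β = 1.325 − 1.960 = -0.635.
Power = Φ(-0.635) = 0.263.

power ≈ 0.26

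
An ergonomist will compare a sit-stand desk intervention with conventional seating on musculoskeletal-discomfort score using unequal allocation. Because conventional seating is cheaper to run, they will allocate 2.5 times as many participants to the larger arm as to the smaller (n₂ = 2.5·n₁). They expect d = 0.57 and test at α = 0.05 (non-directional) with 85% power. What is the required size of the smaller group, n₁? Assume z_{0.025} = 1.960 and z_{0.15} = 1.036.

n₁ = 39

With allocation ratio k = n₂/n₁ = 2.5, Var(x̄₁−x̄₂) = σ²(1/n₁ + 1/(k·n₁)) = σ²·(k+1)/(k·n₁).
So n₁ = (1 + 1/k)·((z_{α/2} + z_β)/d)² = 1.400 × (2.996/0.57)².
n₁ = 1.400 × 27.63 = 38.7.
Round up: n₁ = 39, giving n₂ = ⌈2.5 × 39⌉ = ⌈97.5⌉ = 98.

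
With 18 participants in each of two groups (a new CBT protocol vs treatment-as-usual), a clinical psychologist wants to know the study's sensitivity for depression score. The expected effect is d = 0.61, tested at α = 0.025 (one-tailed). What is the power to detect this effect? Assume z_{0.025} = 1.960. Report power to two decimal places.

power ≈ 0.45

For two equal groups, power = Φ(d·√(n/2) − z_{α}).
d·√(n/2) = 0.61 × √(18/2) = 0.61 × 3.000 = 1.830.
z_β = 1.830 − 1.960 = -0.130.
Power = Φ(-0.130) = 0.448.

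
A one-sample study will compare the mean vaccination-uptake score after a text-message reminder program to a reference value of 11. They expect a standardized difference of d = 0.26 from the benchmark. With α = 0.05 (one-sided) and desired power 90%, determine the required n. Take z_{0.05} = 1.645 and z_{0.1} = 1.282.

n = 127

For a one-sample test: n = ((z_{α} + z_β) / d)².
z_{α} + z_β = 1.645 + 1.282 = 2.927.
n = (2.927 / 0.26)² = 11.258² = 126.74.
Round up.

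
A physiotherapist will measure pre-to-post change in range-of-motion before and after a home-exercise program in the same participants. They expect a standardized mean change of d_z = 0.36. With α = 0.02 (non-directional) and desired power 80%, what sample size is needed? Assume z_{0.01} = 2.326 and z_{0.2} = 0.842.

n = 78 pairs

For a paired (one-sample on differences) test: n = ((z_{α/2} + z_β) / d)².
z_{α/2} + z_β = 2.326 + 0.842 = 3.168.
n = (3.168 / 0.36)² = 8.800² = 77.44.
Round up.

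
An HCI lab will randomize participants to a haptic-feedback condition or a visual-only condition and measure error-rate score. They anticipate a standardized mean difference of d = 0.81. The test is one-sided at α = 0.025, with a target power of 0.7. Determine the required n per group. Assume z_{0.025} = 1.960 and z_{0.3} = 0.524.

For two independent groups with equal n: n = 2·((z_{α} + z_β) / d)².
z_{α} + z_β = 1.960 + 0.524 = 2.484.
n = 2 × (2.484 / 0.81)² = 2 × 3.067² = 2 × 9.40 = 18.8.
Round up to the next whole participant.

n = 19 per group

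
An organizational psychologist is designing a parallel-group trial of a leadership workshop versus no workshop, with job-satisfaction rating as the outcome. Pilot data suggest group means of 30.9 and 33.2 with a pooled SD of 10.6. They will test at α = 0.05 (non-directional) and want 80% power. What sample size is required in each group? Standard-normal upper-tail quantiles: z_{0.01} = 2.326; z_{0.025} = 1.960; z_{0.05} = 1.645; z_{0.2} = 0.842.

n = 334 per group

Cohen's d = |M₁ − M₂| / SD_pooled = |30.9 − 33.2| / 10.6 = 2.3 / 10.6 = 0.217.
For two independent groups with equal n: n = 2·((z_{α/2} + z_β) / d)².
z_{α/2} + z_β = 1.960 + 0.842 = 2.802.
n = 2 × (2.802 / 0.217)² = 2 × 12.912² = 2 × 166.73 = 333.5.
Round up to the next whole participant.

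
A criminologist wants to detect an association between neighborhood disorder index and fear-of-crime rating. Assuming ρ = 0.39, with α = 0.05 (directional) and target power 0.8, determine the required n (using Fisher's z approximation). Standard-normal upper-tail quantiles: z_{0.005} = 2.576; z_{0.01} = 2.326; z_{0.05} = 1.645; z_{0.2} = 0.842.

Fisher's z: C = ½·ln((1+r)/(1−r)) = ½·ln(2.2787) = 0.4118.
n = ((z_{α} + z_β)/C)² + 3.
(1.645 + 0.842) / 0.4118 = 2.487 / 0.4118 = 6.039.
n = 6.039² + 3 = 36.47 + 3 = 39.5.
Round up.

n = 40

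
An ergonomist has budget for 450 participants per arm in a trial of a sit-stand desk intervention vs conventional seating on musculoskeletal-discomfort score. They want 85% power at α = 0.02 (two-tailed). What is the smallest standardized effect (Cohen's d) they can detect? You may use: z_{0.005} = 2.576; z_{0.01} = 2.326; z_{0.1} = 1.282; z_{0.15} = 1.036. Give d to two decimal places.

d_min ≈ 0.22

For two independent groups of n = 450 each: d_min = (z_{α/2} + z_β)·√(2/n).
z-sum = 2.326 + 1.036 = 3.362.
d_min = 3.362 × √(2/450) = 3.362 × 0.0667 = 0.224.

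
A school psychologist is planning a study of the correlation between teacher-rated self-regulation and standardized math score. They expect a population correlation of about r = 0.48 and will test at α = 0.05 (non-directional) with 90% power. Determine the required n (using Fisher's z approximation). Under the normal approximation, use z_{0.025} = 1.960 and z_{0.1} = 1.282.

n = 42

Fisher's z: C = ½·ln((1+r)/(1−r)) = ½·ln(2.8462) = 0.5230.
n = ((z_{α/2} + z_β)/C)² + 3.
(1.960 + 1.282) / 0.5230 = 3.242 / 0.5230 = 6.199.
n = 6.199² + 3 = 38.43 + 3 = 41.4.
Round up.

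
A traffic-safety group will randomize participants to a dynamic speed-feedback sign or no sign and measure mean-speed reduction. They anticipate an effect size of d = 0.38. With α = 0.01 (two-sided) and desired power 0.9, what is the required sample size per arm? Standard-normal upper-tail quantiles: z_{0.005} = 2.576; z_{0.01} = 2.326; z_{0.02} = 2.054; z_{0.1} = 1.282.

For two independent groups with equal n: n = 2·((z_{α/2} + z_β) / d)².
z_{α/2} + z_β = 2.576 + 1.282 = 3.858.
n = 2 × (3.858 / 0.38)² = 2 × 10.153² = 2 × 103.08 = 206.2.
Round up to the next whole participant.

n = 207 per group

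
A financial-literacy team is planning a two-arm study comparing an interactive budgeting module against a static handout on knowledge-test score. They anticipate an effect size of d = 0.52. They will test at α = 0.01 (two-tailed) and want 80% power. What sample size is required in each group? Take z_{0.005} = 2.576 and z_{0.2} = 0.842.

For two independent groups with equal n: n = 2·((z_{α/2} + z_β) / d)².
z_{α/2} + z_β = 2.576 + 0.842 = 3.418.
n = 2 × (3.418 / 0.52)² = 2 × 6.573² = 2 × 43.21 = 86.4.
Round up to the next whole participant.

n = 87 per group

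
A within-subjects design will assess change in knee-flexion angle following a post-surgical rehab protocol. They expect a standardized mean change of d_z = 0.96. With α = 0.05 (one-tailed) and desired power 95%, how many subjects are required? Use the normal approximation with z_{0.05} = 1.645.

n = 12 pairs

For a paired (one-sample on differences) test: n = ((z_{α} + z_β) / d)².
z_{α} + z_β = 1.645 + 1.645 = 3.290.
n = (3.290 / 0.96)² = 3.427² = 11.74.
Round up.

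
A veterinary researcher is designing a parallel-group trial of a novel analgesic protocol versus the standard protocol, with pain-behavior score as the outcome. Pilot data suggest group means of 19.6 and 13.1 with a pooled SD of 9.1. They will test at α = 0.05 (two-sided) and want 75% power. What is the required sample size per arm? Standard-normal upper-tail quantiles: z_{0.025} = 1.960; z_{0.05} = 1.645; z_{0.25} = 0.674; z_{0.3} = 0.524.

Cohen's d = |M₁ − M₂| / SD_pooled = |19.6 − 13.1| / 9.1 = 6.5 / 9.1 = 0.714.
For two independent groups with equal n: n = 2·((z_{α/2} + z_β) / d)².
z_{α/2} + z_β = 1.960 + 0.674 = 2.634.
n = 2 × (2.634 / 0.714)² = 2 × 3.689² = 2 × 13.61 = 27.2.
Round up to the next whole participant.

n = 28 per group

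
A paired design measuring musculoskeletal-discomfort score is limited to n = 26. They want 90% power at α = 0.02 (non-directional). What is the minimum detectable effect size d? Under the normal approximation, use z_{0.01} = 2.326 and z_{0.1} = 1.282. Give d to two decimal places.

For a single sample (or paired design) of n = 26: d_min = (z_{α/2} + z_β)/√n.
z-sum = 2.326 + 1.282 = 3.608.
d_min = 3.608 / √26 = 3.608 / 5.099 = 0.708.

d_min ≈ 0.71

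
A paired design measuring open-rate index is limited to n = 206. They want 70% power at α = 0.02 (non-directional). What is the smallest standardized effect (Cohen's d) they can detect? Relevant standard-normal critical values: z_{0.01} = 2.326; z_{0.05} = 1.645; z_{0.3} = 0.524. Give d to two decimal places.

d_min ≈ 0.20

For a single sample (or paired design) of n = 206: d_min = (z_{α/2} + z_β)/√n.
z-sum = 2.326 + 0.524 = 2.850.
d_min = 2.850 / √206 = 2.850 / 14.353 = 0.199.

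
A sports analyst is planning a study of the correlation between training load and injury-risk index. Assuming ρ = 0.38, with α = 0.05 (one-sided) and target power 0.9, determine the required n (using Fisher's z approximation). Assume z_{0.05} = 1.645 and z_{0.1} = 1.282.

Fisher's z: C = ½·ln((1+r)/(1−r)) = ½·ln(2.2258) = 0.4001.
n = ((z_{α} + z_β)/C)² + 3.
(1.645 + 1.282) / 0.4001 = 2.927 / 0.4001 = 7.316.
n = 7.316² + 3 = 53.52 + 3 = 56.5.
Round up.

n = 57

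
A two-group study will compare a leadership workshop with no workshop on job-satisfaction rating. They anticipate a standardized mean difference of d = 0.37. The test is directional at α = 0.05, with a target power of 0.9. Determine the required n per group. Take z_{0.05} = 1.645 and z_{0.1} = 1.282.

n = 126 per group

For two independent groups with equal n: n = 2·((z_{α} + z_β) / d)².
z_{α} + z_β = 1.645 + 1.282 = 2.927.
n = 2 × (2.927 / 0.37)² = 2 × 7.911² = 2 × 62.58 = 125.2.
Round up to the next whole participant.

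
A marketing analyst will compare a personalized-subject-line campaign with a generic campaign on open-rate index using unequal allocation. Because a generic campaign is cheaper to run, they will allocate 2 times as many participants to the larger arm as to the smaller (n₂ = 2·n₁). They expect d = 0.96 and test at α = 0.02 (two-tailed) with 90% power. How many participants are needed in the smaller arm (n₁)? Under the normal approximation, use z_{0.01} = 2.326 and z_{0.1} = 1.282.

n₁ = 22

With allocation ratio k = n₂/n₁ = 2, Var(x̄₁−x̄₂) = σ²(1/n₁ + 1/(k·n₁)) = σ²·(k+1)/(k·n₁).
So n₁ = (1 + 1/k)·((z_{α/2} + z_β)/d)² = 1.500 × (3.608/0.96)².
n₁ = 1.500 × 14.13 = 21.2.
Round up: n₁ = 22, giving n₂ = 2 × 22 = 44.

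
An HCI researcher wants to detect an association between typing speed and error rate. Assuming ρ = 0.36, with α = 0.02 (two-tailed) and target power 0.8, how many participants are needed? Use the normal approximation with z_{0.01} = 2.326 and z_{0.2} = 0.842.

Fisher's z: C = ½·ln((1+r)/(1−r)) = ½·ln(2.1250) = 0.3769.
n = ((z_{α/2} + z_β)/C)² + 3.
(2.326 + 0.842) / 0.3769 = 3.168 / 0.3769 = 8.405.
n = 8.405² + 3 = 70.65 + 3 = 73.7.
Round up.

n = 74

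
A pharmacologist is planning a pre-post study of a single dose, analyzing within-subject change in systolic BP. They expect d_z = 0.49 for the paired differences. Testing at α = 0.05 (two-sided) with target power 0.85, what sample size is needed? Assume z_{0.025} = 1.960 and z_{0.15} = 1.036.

n = 38 pairs

For a paired (one-sample on differences) test: n = ((z_{α/2} + z_β) / d)².
z_{α/2} + z_β = 1.960 + 1.036 = 2.996.
n = (2.996 / 0.49)² = 6.114² = 37.38.
Round up.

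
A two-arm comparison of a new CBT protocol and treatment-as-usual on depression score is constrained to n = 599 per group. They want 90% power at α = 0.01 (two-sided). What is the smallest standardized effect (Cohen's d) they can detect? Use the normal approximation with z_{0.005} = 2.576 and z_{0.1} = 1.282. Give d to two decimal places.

For two independent groups of n = 599 each: d_min = (z_{α/2} + z_β)·√(2/n).
z-sum = 2.576 + 1.282 = 3.858.
d_min = 3.858 × √(2/599) = 3.858 × 0.0578 = 0.223.

d_min ≈ 0.22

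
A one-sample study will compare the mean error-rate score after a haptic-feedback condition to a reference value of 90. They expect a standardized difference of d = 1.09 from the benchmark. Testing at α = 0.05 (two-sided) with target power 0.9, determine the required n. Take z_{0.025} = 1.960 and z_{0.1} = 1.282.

n = 9

For a one-sample test: n = ((z_{α/2} + z_β) / d)².
z_{α/2} + z_β = 1.960 + 1.282 = 3.242.
n = (3.242 / 1.09)² = 2.974² = 8.85.
Round up.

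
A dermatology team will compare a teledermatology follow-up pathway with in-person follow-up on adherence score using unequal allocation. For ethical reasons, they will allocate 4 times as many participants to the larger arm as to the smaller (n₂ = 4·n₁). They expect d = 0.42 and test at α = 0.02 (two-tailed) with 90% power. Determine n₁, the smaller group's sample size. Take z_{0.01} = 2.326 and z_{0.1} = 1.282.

With allocation ratio k = n₂/n₁ = 4, Var(x̄₁−x̄₂) = σ²(1/n₁ + 1/(k·n₁)) = σ²·(k+1)/(k·n₁).
So n₁ = (1 + 1/k)·((z_{α/2} + z_β)/d)² = 1.250 × (3.608/0.42)².
n₁ = 1.250 × 73.80 = 92.2.
Round up: n₁ = 93, giving n₂ = 4 × 93 = 372.

n₁ = 93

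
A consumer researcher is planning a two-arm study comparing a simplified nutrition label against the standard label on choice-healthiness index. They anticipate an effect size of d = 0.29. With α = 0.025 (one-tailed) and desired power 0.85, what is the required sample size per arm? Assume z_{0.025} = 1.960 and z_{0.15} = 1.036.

For two independent groups with equal n: n = 2·((z_{α} + z_β) / d)².
z_{α} + z_β = 1.960 + 1.036 = 2.996.
n = 2 × (2.996 / 0.29)² = 2 × 10.331² = 2 × 106.73 = 213.5.
Round up to the next whole participant.

n = 214 per group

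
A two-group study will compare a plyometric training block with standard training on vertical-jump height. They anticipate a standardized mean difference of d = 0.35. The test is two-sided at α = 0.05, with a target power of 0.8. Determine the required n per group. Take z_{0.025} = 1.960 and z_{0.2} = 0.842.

For two independent groups with equal n: n = 2·((z_{α/2} + z_β) / d)².
z_{α/2} + z_β = 1.960 + 0.842 = 2.802.
n = 2 × (2.802 / 0.35)² = 2 × 8.006² = 2 × 64.09 = 128.2.
Round up to the next whole participant.

n = 129 per group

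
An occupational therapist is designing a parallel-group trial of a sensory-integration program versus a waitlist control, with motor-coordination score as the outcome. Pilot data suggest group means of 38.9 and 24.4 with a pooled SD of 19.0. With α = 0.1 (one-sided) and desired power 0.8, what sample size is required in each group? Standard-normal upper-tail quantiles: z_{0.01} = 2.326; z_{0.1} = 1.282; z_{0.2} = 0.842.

Cohen's d = |M₁ − M₂| / SD_pooled = |38.9 − 24.4| / 19.0 = 14.5 / 19.0 = 0.763.
For two independent groups with equal n: n = 2·((z_{α} + z_β) / d)².
z_{α} + z_β = 1.282 + 0.842 = 2.124.
n = 2 × (2.124 / 0.763)² = 2 × 2.784² = 2 × 7.75 = 15.5.
Round up to the next whole participant.

n = 16 per group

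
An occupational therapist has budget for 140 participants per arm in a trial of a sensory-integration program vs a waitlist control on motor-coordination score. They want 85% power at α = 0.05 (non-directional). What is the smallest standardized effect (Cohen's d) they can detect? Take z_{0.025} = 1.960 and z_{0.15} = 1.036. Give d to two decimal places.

For two independent groups of n = 140 each: d_min = (z_{α/2} + z_β)·√(2/n).
z-sum = 1.960 + 1.036 = 2.996.
d_min = 2.996 × √(2/140) = 2.996 × 0.1195 = 0.358.

d_min ≈ 0.36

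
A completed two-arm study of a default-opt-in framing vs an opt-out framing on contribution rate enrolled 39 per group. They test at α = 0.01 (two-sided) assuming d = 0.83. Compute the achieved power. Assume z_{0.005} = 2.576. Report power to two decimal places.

power ≈ 0.86

For two equal groups, power = Φ(d·√(n/2) − z_{α/2}).
d·√(n/2) = 0.83 × √(39/2) = 0.83 × 4.416 = 3.665.
z_β = 3.665 − 2.576 = 1.089.
Power = Φ(1.089) = 0.862.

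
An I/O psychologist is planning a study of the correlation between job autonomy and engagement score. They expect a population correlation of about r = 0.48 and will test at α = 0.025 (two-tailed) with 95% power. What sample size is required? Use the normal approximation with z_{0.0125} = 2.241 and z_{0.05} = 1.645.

Fisher's z: C = ½·ln((1+r)/(1−r)) = ½·ln(2.8462) = 0.5230.
n = ((z_{α/2} + z_β)/C)² + 3.
(2.241 + 1.645) / 0.5230 = 3.886 / 0.5230 = 7.430.
n = 7.430² + 3 = 55.21 + 3 = 58.2.
Round up.

n = 59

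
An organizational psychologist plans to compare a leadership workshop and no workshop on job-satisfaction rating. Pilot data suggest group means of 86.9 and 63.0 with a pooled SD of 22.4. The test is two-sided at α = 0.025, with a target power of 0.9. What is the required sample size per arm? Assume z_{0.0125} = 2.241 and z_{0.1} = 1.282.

n = 22 per group

Cohen's d = |M₁ − M₂| / SD_pooled = |86.9 − 63.0| / 22.4 = 23.9 / 22.4 = 1.067.
For two independent groups with equal n: n = 2·((z_{α/2} + z_β) / d)².
z_{α/2} + z_β = 2.241 + 1.282 = 3.523.
n = 2 × (3.523 / 1.067)² = 2 × 3.302² = 2 × 10.90 = 21.8.
Round up to the next whole participant.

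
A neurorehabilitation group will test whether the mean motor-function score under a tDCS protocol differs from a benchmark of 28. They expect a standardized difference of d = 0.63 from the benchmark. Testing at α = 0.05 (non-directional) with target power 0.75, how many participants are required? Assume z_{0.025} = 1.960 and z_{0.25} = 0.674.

For a one-sample test: n = ((z_{α/2} + z_β) / d)².
z_{α/2} + z_β = 1.960 + 0.674 = 2.634.
n = (2.634 / 0.63)² = 4.181² = 17.48.
Round up.

n = 18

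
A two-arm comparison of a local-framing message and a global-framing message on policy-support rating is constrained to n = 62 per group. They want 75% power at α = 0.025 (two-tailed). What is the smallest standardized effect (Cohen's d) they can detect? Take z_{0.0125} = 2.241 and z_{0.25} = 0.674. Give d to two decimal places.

For two independent groups of n = 62 each: d_min = (z_{α/2} + z_β)·√(2/n).
z-sum = 2.241 + 0.674 = 2.915.
d_min = 2.915 × √(2/62) = 2.915 × 0.1796 = 0.524.

d_min ≈ 0.52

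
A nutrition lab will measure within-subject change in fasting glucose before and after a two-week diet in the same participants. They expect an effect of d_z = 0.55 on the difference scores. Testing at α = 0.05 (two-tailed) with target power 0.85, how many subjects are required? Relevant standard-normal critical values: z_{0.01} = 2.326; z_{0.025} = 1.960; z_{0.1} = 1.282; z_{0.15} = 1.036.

n = 30 pairs

For a paired (one-sample on differences) test: n = ((z_{α/2} + z_β) / d)².
z_{α/2} + z_β = 1.960 + 1.036 = 2.996.
n = (2.996 / 0.55)² = 5.447² = 29.67.
Round up.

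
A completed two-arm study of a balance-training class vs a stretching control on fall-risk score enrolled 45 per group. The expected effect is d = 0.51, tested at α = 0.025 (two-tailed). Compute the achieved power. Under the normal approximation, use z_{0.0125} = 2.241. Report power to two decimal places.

power ≈ 0.57

For two equal groups, power = Φ(d·√(n/2) − z_{α/2}).
d·√(n/2) = 0.51 × √(45/2) = 0.51 × 4.743 = 2.419.
z_β = 2.419 − 2.241 = 0.178.
Power = Φ(0.178) = 0.571.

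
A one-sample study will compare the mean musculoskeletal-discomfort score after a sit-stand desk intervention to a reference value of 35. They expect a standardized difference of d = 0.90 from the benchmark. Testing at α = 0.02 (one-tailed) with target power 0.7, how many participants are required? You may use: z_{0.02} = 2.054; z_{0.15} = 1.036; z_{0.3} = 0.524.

n = 9

For a one-sample test: n = ((z_{α} + z_β) / d)².
z_{α} + z_β = 2.054 + 0.524 = 2.578.
n = (2.578 / 0.90)² = 2.864² = 8.21.
Round up.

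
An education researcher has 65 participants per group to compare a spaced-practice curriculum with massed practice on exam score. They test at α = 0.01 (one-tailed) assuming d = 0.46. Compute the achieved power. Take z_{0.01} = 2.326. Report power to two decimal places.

power ≈ 0.62

For two equal groups, power = Φ(d·√(n/2) − z_{α}).
d·√(n/2) = 0.46 × √(65/2) = 0.46 × 5.701 = 2.622.
z_β = 2.622 − 2.326 = 0.296.
Power = Φ(0.296) = 0.617.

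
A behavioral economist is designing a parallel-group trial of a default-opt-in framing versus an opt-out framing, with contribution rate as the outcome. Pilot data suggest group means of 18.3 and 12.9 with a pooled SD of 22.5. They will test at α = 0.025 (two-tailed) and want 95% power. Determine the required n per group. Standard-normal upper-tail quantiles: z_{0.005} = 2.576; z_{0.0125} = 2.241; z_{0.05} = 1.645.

Cohen's d = |M₁ − M₂| / SD_pooled = |18.3 − 12.9| / 22.5 = 5.4 / 22.5 = 0.240.
For two independent groups with equal n: n = 2·((z_{α/2} + z_β) / d)².
z_{α/2} + z_β = 2.241 + 1.645 = 3.886.
n = 2 × (3.886 / 0.240)² = 2 × 16.192² = 2 × 262.17 = 524.3.
Round up to the next whole participant.

n = 525 per group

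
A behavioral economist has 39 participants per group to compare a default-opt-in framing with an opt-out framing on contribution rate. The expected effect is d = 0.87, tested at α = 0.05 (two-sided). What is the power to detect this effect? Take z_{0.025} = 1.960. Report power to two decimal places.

For two equal groups, power = Φ(d·√(n/2) − z_{α/2}).
d·√(n/2) = 0.87 × √(39/2) = 0.87 × 4.416 = 3.842.
z_β = 3.842 − 1.960 = 1.882.
Power = Φ(1.882) = 0.970.

power ≈ 0.97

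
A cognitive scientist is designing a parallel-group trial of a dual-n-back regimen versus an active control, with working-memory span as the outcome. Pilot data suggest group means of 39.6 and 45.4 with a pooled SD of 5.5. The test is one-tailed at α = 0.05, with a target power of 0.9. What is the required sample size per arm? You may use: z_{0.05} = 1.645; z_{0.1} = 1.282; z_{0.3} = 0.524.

n = 16 per group

Cohen's d = |M₁ − M₂| / SD_pooled = |39.6 − 45.4| / 5.5 = 5.8 / 5.5 = 1.055.
For two independent groups with equal n: n = 2·((z_{α} + z_β) / d)².
z_{α} + z_β = 1.645 + 1.282 = 2.927.
n = 2 × (2.927 / 1.055)² = 2 × 2.774² = 2 × 7.70 = 15.4.
Round up to the next whole participant.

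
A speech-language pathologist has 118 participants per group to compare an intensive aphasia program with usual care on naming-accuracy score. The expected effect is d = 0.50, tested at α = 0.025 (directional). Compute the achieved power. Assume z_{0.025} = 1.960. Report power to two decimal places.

power ≈ 0.97

For two equal groups, power = Φ(d·√(n/2) − z_{α}).
d·√(n/2) = 0.50 × √(118/2) = 0.50 × 7.681 = 3.841.
z_β = 3.841 − 1.960 = 1.881.
Power = Φ(1.881) = 0.970.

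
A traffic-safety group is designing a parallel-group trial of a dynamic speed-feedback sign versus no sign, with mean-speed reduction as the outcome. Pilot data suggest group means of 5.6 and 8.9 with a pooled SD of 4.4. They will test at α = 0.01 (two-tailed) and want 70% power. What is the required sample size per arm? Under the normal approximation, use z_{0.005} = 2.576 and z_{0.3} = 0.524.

n = 35 per group

Cohen's d = |M₁ − M₂| / SD_pooled = |5.6 − 8.9| / 4.4 = 3.3 / 4.4 = 0.750.
For two independent groups with equal n: n = 2·((z_{α/2} + z_β) / d)².
z_{α/2} + z_β = 2.576 + 0.524 = 3.100.
n = 2 × (3.100 / 0.750)² = 2 × 4.133² = 2 × 17.08 = 34.2.
Round up to the next whole participant.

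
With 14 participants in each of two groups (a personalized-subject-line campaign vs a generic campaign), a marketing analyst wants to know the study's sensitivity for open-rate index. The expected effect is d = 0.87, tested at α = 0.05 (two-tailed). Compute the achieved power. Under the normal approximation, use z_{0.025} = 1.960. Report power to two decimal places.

power ≈ 0.63

For two equal groups, power = Φ(d·√(n/2) − z_{α/2}).
d·√(n/2) = 0.87 × √(14/2) = 0.87 × 2.646 = 2.302.
z_β = 2.302 − 1.960 = 0.342.
Power = Φ(0.342) = 0.634.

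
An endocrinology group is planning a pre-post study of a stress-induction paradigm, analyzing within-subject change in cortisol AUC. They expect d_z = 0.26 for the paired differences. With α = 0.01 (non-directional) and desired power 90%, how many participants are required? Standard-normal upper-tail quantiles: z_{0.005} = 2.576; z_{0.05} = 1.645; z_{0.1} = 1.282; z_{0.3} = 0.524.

For a paired (one-sample on differences) test: n = ((z_{α/2} + z_β) / d)².
z_{α/2} + z_β = 2.576 + 1.282 = 3.858.
n = (3.858 / 0.26)² = 14.838² = 220.18.
Round up.

n = 221 pairs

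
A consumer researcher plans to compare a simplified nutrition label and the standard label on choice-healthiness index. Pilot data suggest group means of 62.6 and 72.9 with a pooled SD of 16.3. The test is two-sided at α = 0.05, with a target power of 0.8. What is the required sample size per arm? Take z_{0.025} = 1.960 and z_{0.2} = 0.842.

n = 40 per group

Cohen's d = |M₁ − M₂| / SD_pooled = |62.6 − 72.9| / 16.3 = 10.3 / 16.3 = 0.632.
For two independent groups with equal n: n = 2·((z_{α/2} + z_β) / d)².
z_{α/2} + z_β = 1.960 + 0.842 = 2.802.
n = 2 × (2.802 / 0.632)² = 2 × 4.434² = 2 × 19.66 = 39.3.
Round up to the next whole participant.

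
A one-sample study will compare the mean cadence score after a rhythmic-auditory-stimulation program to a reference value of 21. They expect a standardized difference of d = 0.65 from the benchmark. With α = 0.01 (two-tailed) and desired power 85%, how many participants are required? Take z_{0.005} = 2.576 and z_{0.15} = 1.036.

n = 31

For a one-sample test: n = ((z_{α/2} + z_β) / d)².
z_{α/2} + z_β = 2.576 + 1.036 = 3.612.
n = (3.612 / 0.65)² = 5.557² = 30.88.
Round up.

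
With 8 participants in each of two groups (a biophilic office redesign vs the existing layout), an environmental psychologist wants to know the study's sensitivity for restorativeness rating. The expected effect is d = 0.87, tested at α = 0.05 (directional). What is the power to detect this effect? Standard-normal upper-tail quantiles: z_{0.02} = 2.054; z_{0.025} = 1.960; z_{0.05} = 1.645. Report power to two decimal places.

power ≈ 0.54

For two equal groups, power = Φ(d·√(n/2) − z_{α}).
d·√(n/2) = 0.87 × √(8/2) = 0.87 × 2.000 = 1.740.
z_β = 1.740 − 1.645 = 0.095.
Power = Φ(0.095) = 0.538.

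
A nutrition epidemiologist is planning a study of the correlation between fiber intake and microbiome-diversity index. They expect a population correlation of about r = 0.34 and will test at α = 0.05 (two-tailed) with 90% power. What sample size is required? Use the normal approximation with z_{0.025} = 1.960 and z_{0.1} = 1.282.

n = 87

Fisher's z: C = ½·ln((1+r)/(1−r)) = ½·ln(2.0303) = 0.3541.
n = ((z_{α/2} + z_β)/C)² + 3.
(1.960 + 1.282) / 0.3541 = 3.242 / 0.3541 = 9.156.
n = 9.156² + 3 = 83.83 + 3 = 86.8.
Round up.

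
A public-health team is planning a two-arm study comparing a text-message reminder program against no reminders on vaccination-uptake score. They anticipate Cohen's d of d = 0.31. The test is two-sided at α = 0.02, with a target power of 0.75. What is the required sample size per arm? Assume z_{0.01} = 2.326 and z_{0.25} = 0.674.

n = 188 per group

For two independent groups with equal n: n = 2·((z_{α/2} + z_β) / d)².
z_{α/2} + z_β = 2.326 + 0.674 = 3.000.
n = 2 × (3.000 / 0.31)² = 2 × 9.677² = 2 × 93.65 = 187.3.
Round up to the next whole participant.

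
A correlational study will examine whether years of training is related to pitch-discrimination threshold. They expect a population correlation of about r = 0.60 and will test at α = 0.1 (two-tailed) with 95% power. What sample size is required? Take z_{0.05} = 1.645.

Fisher's z: C = ½·ln((1+r)/(1−r)) = ½·ln(4.0000) = 0.6931.
n = ((z_{α/2} + z_β)/C)² + 3.
(1.645 + 1.645) / 0.6931 = 3.290 / 0.6931 = 4.747.
n = 4.747² + 3 = 22.53 + 3 = 25.5.
Round up.

n = 26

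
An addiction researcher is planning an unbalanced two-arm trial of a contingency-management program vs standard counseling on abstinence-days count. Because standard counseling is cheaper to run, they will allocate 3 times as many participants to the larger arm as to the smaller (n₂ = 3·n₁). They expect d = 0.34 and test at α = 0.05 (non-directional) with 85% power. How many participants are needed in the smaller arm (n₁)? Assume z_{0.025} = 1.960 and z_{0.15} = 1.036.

n₁ = 104

With allocation ratio k = n₂/n₁ = 3, Var(x̄₁−x̄₂) = σ²(1/n₁ + 1/(k·n₁)) = σ²·(k+1)/(k·n₁).
So n₁ = (1 + 1/k)·((z_{α/2} + z_β)/d)² = 1.333 × (2.996/0.34)².
n₁ = 1.333 × 77.65 = 103.5.
Round up: n₁ = 104, giving n₂ = 3 × 104 = 312.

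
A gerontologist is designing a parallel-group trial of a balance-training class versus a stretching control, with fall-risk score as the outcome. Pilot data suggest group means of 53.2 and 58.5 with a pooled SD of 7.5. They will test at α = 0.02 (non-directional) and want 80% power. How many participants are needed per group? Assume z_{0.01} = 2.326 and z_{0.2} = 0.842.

n = 41 per group

Cohen's d = |M₁ − M₂| / SD_pooled = |53.2 − 58.5| / 7.5 = 5.3 / 7.5 = 0.707.
For two independent groups with equal n: n = 2·((z_{α/2} + z_β) / d)².
z_{α/2} + z_β = 2.326 + 0.842 = 3.168.
n = 2 × (3.168 / 0.707)² = 2 × 4.481² = 2 × 20.08 = 40.2.
Round up to the next whole participant.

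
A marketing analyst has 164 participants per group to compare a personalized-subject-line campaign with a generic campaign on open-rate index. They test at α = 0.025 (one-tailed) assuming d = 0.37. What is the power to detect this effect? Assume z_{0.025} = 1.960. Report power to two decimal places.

For two equal groups, power = Φ(d·√(n/2) − z_{α}).
d·√(n/2) = 0.37 × √(164/2) = 0.37 × 9.055 = 3.350.
z_β = 3.350 − 1.960 = 1.390.
Power = Φ(1.390) = 0.918.

power ≈ 0.92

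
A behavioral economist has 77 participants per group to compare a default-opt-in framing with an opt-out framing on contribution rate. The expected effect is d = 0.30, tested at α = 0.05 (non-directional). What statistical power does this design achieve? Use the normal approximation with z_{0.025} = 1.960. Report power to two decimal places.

For two equal groups, power = Φ(d·√(n/2) − z_{α/2}).
d·√(n/2) = 0.30 × √(77/2) = 0.30 × 6.205 = 1.861.
z_β = 1.861 − 1.960 = -0.099.
Power = Φ(-0.099) = 0.461.

power ≈ 0.46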